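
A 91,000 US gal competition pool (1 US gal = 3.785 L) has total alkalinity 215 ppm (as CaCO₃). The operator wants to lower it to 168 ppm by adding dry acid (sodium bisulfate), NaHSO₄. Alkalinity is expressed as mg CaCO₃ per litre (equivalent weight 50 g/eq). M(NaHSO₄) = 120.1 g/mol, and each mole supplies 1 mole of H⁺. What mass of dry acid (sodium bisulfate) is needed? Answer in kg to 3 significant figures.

38.9 kg

Volume: 91,000 US gal × 3.785 L/gal = 344,435 L.
Alkalinity to neutralize: (215 − 168) = 47 mg/L as CaCO₃ × 344,435 L = 16,190 g as CaCO₃.
Equivalents of H⁺ required: 16,190 ÷ 50 g/eq = 323.8 eq = 323.8 mol NaHSO₄.
Mass of NaHSO₄: 323.8 × 120.1 = 38,880 g.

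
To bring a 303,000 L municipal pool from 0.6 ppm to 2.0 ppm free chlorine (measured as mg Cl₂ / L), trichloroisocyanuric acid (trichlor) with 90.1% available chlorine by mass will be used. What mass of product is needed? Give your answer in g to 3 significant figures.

Chlorine deficit: 2.0 − 0.6 = 1.4 ppm = 1.4 mg/L as Cl₂.
Cl₂ equivalent needed: 1.4 mg/L × 303,000 L = 424,200 mg = 424.2 g.
Product at 90.1% available chlorine: 424.2 / 0.901 = 470.8 g.

471 g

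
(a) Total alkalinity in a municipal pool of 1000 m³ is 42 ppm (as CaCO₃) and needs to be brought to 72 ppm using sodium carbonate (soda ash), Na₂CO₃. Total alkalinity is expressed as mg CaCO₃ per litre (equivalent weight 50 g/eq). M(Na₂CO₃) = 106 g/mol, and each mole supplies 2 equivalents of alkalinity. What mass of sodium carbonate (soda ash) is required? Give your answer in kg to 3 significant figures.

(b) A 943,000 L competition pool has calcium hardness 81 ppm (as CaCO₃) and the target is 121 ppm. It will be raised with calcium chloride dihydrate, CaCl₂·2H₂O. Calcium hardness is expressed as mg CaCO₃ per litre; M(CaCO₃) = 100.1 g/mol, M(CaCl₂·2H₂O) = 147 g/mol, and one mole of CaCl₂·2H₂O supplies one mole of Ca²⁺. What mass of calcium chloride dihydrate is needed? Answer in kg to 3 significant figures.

(a) Volume: 1000 m³ = 1,000,000 L.
(a) Alkalinity to add: (72 − 42) = 30 mg/L as CaCO₃ × 1,000,000 L = 30,000 g as CaCO₃.
(a) Equivalents: 30,000 g ÷ 50 g/eq = 600 eq.
(a) Each mole of Na₂CO₃ supplies 2 eq, so 600 / 2 = 300 mol.
(a) Mass: 300 mol × 106 g/mol = 31,800 g.

(b) Hardness to add: (121 − 81) = 40 mg/L as CaCO₃ × 943,000 L = 37,720 g as CaCO₃.
(b) Moles of Ca²⁺ (1 mol Ca²⁺ ≡ 1 mol CaCO₃): 37,720 / 100.1 g/mol = 376.8 mol.
(b) Mass of CaCl₂·2H₂O: 376.8 × 147 = 55,390 g.

(a) 31.8 kg; (b) 55.4 kg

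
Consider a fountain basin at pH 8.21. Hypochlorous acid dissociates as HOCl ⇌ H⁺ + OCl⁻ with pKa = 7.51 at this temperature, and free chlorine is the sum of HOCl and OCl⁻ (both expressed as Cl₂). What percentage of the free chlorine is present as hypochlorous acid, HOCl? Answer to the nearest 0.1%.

[OCl⁻]/[HOCl] = 10^(pH − pKa) = 10^(8.21 − 7.51) = 10^0.70 = 5.012.
Fraction as HOCl = 1 / (1 + 5.012) = 0.1663.

16.6%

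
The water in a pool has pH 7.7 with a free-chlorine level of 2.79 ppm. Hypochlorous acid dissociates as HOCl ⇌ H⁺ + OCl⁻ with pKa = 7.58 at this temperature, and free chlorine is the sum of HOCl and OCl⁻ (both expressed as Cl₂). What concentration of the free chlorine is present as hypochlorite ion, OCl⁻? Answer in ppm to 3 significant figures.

1.59 ppm

[OCl⁻]/[HOCl] = 10^(pH − pKa) = 10^(7.7 − 7.58) = 10^0.12 = 1.318.
Fraction as HOCl = 1 / (1 + 1.318) = 0.4314.
OCl⁻ = (1 − 0.4314) × 2.79 ppm = 1.587 ppm.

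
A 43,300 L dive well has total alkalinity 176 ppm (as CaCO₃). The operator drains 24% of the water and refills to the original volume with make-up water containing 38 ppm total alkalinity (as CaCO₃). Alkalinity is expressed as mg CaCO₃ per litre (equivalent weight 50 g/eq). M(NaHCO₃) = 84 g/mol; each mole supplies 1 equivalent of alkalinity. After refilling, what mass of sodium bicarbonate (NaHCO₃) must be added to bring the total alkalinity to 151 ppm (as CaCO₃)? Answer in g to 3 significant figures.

After draining 24% and refilling: 176 × 0.76 + 38 × 0.24 = 142.88 ppm.
Deficit to target: 151 − 142.88 = 8.12 mg/L.
As CaCO₃: 8.12 mg/L × 43,300 L = 351.6 g; ÷ 50 g/eq ÷ 1 = 7.032 mol NaHCO₃.
Mass: 7.032 × 84 = 590.7 g.

591 g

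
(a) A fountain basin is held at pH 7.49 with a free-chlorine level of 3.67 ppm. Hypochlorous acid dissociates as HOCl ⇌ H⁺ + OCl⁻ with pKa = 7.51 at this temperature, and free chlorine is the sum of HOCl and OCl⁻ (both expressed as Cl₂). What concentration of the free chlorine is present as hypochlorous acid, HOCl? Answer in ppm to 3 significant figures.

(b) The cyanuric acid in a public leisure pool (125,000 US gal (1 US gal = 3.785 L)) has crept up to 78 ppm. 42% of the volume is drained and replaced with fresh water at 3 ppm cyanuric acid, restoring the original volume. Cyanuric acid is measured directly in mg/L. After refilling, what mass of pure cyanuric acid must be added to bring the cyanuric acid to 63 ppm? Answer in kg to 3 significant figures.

(a) [OCl⁻]/[HOCl] = 10^(pH − pKa) = 10^(7.49 − 7.51) = 10^-0.02 = 0.955.
(a) Fraction as HOCl = 1 / (1 + 0.955) = 0.5115.
(a) HOCl = 0.5115 × 3.67 ppm = 1.877 ppm.

(b) Volume: 125,000 US gal × 3.785 L/gal = 473,125 L.
(b) After draining 42% and refilling: 78 × 0.58 + 3 × 0.42 = 46.5 ppm.
(b) Deficit to target: 63 − 46.5 = 16.5 mg/L.
(b) Mass: 16.5 mg/L × 473,125 L = 7807 g cyanuric acid.

(a) 1.88 ppm; (b) 7.81 kg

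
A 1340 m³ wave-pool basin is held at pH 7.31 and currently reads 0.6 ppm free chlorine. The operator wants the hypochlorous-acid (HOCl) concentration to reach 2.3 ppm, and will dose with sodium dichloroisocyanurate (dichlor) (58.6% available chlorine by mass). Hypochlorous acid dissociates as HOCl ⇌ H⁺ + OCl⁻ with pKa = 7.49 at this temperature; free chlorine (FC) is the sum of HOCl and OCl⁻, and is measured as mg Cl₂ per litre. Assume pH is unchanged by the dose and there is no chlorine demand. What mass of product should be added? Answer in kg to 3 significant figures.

Volume: 1340 m³ = 1,340,000 L.
[OCl⁻]/[HOCl] = 10^(pH − pKa) = 10^(7.31 − 7.49) = 0.6607; fraction as HOCl = 1/(1 + 0.6607) = 0.6022.
Free chlorine required for 2.3 ppm HOCl: 2.3 / 0.6022 = 3.82 ppm.
FC to add: 3.82 − 0.6 = 3.22 mg/L as Cl₂.
Cl₂ equivalent: 3.22 mg/L × 1,340,000 L = 4314 g.
Product at 58.6% available Cl: 4314 / 0.586 = 7362 g.

7.36 kg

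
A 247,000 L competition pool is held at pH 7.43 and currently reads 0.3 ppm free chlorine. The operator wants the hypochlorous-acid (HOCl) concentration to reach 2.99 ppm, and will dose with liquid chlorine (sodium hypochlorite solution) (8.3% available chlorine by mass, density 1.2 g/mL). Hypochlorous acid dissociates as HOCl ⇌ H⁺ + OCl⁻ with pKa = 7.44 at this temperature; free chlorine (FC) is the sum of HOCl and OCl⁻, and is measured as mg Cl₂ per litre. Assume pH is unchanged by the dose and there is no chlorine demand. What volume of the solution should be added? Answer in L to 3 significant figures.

13.9 L

[OCl⁻]/[HOCl] = 10^(pH − pKa) = 10^(7.43 − 7.44) = 0.9772; fraction as HOCl = 1/(1 + 0.9772) = 0.5058.
Free chlorine required for 2.99 ppm HOCl: 2.99 / 0.5058 = 5.912 ppm.
FC to add: 5.912 − 0.3 = 5.612 mg/L as Cl₂.
Cl₂ equivalent: 5.612 mg/L × 247,000 L = 1386 g.
Product at 8.3% available Cl: 1386 / 0.083 = 16,700 g.
Volume: 16,700 g ÷ 1.2 g/mL = 13,920 mL.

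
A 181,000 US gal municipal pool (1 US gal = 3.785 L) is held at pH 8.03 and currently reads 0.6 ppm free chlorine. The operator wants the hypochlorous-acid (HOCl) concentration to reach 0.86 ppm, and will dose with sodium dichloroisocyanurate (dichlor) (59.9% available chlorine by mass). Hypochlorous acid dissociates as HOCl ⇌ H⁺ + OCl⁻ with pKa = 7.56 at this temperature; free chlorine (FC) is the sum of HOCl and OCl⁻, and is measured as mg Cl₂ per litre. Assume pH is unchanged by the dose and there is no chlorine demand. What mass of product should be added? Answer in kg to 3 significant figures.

Volume: 181,000 US gal × 3.785 L/gal = 685,085 L.
[OCl⁻]/[HOCl] = 10^(pH − pKa) = 10^(8.03 − 7.56) = 2.951; fraction as HOCl = 1/(1 + 2.951) = 0.2531.
Free chlorine required for 0.86 ppm HOCl: 0.86 / 0.2531 = 3.398 ppm.
FC to add: 3.398 − 0.6 = 2.798 mg/L as Cl₂.
Cl₂ equivalent: 2.798 mg/L × 685,085 L = 1917 g.
Product at 59.9% available Cl: 1917 / 0.599 = 3200 g.

3.20 kg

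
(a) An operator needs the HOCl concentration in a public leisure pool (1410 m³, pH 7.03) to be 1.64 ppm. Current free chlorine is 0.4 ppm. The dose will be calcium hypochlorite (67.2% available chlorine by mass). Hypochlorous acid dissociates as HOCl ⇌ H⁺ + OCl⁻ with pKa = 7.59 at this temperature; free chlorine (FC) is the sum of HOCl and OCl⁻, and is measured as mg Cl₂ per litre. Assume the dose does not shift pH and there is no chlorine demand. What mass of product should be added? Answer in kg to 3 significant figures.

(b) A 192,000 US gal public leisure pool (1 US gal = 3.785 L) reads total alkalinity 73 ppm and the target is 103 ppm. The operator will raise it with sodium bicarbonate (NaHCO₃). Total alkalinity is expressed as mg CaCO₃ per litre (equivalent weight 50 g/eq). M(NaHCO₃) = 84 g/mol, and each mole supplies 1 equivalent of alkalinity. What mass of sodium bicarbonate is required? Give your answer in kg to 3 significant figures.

(a) 3.55 kg; (b) 36.6 kg

(a) Volume: 1410 m³ = 1,410,000 L.
(a) [OCl⁻]/[HOCl] = 10^(pH − pKa) = 10^(7.03 − 7.59) = 0.2754; fraction as HOCl = 1/(1 + 0.2754) = 0.7841.
(a) Free chlorine required for 1.64 ppm HOCl: 1.64 / 0.7841 = 2.092 ppm.
(a) FC to add: 2.092 − 0.4 = 1.692 mg/L as Cl₂.
(a) Cl₂ equivalent: 1.692 mg/L × 1,410,000 L = 2385 g.
(a) Product at 67.2% available Cl: 2385 / 0.672 = 3550 g.

(b) Volume: 192,000 US gal × 3.785 L/gal = 726,720 L.
(b) Alkalinity to add: (103 − 73) = 30 mg/L as CaCO₃ × 726,720 L = 21,800 g as CaCO₃.
(b) Equivalents: 21,800 g ÷ 50 g/eq = 436 eq.
(b) NaHCO₃ supplies 1 eq per mole → 436 mol.
(b) Mass: 436 mol × 84 g/mol = 36,630 g.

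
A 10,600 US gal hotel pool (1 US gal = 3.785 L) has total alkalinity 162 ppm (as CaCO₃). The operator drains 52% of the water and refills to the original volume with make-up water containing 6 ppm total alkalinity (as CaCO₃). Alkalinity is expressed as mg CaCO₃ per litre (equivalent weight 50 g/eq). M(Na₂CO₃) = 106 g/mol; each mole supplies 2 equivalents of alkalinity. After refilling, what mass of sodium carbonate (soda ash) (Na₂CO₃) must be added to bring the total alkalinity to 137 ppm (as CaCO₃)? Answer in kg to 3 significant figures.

Volume: 10,600 US gal × 3.785 L/gal = 40,121 L.
After draining 52% and refilling: 162 × 0.48 + 6 × 0.52 = 80.88 ppm.
Deficit to target: 137 − 80.88 = 56.12 mg/L.
As CaCO₃: 56.12 mg/L × 40,121 L = 2252 g; ÷ 50 g/eq ÷ 2 = 22.52 mol Na₂CO₃.
Mass: 22.52 × 106 = 2387 g.

2.39 kg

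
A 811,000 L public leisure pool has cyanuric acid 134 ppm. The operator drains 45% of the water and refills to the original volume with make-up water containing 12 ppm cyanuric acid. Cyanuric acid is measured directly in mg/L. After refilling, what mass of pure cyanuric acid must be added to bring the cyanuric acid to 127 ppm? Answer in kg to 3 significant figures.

38.8 kg

After draining 45% and refilling: 134 × 0.55 + 12 × 0.45 = 79.1 ppm.
Deficit to target: 127 − 79.1 = 47.9 mg/L.
Mass: 47.9 mg/L × 811,000 L = 38,850 g cyanuric acid.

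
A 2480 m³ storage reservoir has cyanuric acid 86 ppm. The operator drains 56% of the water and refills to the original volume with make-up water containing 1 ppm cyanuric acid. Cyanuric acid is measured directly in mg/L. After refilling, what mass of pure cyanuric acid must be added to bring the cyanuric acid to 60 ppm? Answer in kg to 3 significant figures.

Volume: 2480 m³ = 2,480,000 L.
After draining 56% and refilling: 86 × 0.44 + 1 × 0.56 = 38.4 ppm.
Deficit to target: 60 − 38.4 = 21.6 mg/L.
Mass: 21.6 mg/L × 2,480,000 L = 53,570 g cyanuric acid.

53.6 kg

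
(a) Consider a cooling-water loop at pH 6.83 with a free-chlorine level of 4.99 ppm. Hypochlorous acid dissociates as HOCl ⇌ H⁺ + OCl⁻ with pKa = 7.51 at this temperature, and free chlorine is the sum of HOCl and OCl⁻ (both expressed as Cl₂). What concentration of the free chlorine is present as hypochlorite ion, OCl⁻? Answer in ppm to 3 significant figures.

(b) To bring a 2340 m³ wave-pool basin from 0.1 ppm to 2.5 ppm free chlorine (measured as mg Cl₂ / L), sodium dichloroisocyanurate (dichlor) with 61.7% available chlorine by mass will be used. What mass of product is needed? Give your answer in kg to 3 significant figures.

(a) 0.862 ppm; (b) 9.10 kg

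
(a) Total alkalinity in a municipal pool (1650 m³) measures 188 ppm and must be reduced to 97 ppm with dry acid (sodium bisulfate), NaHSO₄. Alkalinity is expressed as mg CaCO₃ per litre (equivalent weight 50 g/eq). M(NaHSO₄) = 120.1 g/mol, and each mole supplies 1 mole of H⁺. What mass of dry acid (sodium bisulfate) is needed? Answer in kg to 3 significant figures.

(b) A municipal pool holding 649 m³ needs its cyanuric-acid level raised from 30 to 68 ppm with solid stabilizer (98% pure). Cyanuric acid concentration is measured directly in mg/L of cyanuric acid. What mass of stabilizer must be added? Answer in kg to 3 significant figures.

(a) 361 kg; (b) 25.2 kg

(a) Volume: 1650 m³ = 1,650,000 L.
(a) Alkalinity to neutralize: (188 − 97) = 91 mg/L as CaCO₃ × 1,650,000 L = 150,200 g as CaCO₃.
(a) Equivalents of H⁺ required: 150,200 ÷ 50 g/eq = 3003 eq = 3003 mol NaHSO₄.
(a) Mass of NaHSO₄: 3003 × 120.1 = 360,700 g.

(b) Volume: 649 m³ = 649,000 L.
(b) CYA to add: (68 − 30) = 38 mg/L × 649,000 L = 24,660 g cyanuric acid.
(b) At 98% purity: 24,660 / 0.98 = 25,170 g product.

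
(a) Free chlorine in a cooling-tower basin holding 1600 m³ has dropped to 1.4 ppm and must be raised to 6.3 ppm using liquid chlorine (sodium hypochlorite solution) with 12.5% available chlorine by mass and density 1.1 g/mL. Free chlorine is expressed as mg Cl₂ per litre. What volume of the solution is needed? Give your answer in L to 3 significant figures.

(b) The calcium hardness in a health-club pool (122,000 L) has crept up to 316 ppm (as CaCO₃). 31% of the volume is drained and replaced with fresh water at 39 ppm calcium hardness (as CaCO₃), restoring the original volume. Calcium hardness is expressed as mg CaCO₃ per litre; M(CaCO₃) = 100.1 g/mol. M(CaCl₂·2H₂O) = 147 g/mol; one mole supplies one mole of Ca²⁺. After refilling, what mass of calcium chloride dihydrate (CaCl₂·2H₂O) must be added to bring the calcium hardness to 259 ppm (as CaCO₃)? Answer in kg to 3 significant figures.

(a) 57.0 L; (b) 5.17 kg

(a) Volume: 1600 m³ = 1,600,000 L.
(a) Chlorine deficit: 6.3 − 1.4 = 4.9 ppm = 4.9 mg/L as Cl₂.
(a) Cl₂ equivalent needed: 4.9 mg/L × 1,600,000 L = 7,840,000 mg = 7840 g.
(a) Product at 12.5% available chlorine: 7840 / 0.125 = 62,720 g.
(a) Volume at density 1.1 g/mL: 62,720 g ÷ 1.1 g/mL = 57,020 mL.

(b) After draining 31% and refilling: 316 × 0.69 + 39 × 0.31 = 230.13 ppm.
(b) Deficit to target: 259 − 230.13 = 28.87 mg/L.
(b) As CaCO₃: 28.87 mg/L × 122,000 L = 3522 g; ÷ 100.1 = 35.19 mol Ca²⁺.
(b) Mass: 35.19 × 147 = 5172 g.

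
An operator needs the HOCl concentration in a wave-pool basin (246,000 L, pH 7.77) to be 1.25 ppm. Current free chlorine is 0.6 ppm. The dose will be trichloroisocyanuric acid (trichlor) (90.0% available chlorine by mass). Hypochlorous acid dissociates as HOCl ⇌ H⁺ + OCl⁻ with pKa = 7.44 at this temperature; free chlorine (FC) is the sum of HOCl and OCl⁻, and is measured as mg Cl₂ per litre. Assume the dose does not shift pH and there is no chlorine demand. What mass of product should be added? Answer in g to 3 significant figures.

908 g

[OCl⁻]/[HOCl] = 10^(pH − pKa) = 10^(7.77 − 7.44) = 2.138; fraction as HOCl = 1/(1 + 2.138) = 0.3187.
Free chlorine required for 1.25 ppm HOCl: 1.25 / 0.3187 = 3.922 ppm.
FC to add: 3.922 − 0.6 = 3.322 mg/L as Cl₂.
Cl₂ equivalent: 3.322 mg/L × 246,000 L = 817.3 g.
Product at 90.0% available Cl: 817.3 / 0.9 = 908.1 g.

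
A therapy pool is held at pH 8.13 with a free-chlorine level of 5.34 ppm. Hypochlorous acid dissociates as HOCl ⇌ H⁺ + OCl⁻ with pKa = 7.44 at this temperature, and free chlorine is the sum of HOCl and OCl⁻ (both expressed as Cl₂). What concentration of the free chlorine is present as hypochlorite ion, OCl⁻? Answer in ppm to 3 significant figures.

4.43 ppm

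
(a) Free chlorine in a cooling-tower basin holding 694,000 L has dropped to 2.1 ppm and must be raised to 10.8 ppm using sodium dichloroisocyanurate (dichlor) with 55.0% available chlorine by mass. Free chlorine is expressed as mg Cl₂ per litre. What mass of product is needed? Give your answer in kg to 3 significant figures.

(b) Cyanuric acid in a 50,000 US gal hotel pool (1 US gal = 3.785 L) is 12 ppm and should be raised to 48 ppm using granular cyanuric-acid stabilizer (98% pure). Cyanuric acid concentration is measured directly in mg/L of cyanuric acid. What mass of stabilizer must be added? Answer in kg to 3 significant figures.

(a) Chlorine deficit: 10.8 − 2.1 = 8.7 ppm = 8.7 mg/L as Cl₂.
(a) Cl₂ equivalent needed: 8.7 mg/L × 694,000 L = 6,038,000 mg = 6038 g.
(a) Product at 55.0% available chlorine: 6038 / 0.55 = 10,980 g.

(b) Volume: 50,000 US gal × 3.785 L/gal = 189,250 L.
(b) CYA to add: (48 − 12) = 36 mg/L × 189,250 L = 6813 g cyanuric acid.
(b) At 98% purity: 6813 / 0.98 = 6952 g product.

(a) 11.0 kg; (b) 6.95 kg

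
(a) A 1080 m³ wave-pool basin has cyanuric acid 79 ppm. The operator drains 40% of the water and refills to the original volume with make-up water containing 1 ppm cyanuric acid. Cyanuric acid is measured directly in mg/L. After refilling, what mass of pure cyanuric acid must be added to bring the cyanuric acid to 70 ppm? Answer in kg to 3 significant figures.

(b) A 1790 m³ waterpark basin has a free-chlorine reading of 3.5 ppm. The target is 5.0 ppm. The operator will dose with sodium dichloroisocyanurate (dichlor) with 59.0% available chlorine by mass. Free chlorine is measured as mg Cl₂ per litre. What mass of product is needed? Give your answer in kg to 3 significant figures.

(a) 24.0 kg; (b) 4.55 kg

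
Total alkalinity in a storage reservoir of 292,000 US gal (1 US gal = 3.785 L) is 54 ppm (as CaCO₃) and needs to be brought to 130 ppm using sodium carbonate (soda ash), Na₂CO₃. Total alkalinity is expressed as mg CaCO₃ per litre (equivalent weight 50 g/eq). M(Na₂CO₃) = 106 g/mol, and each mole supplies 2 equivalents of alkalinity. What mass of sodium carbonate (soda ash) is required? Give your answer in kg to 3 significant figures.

89.0 kg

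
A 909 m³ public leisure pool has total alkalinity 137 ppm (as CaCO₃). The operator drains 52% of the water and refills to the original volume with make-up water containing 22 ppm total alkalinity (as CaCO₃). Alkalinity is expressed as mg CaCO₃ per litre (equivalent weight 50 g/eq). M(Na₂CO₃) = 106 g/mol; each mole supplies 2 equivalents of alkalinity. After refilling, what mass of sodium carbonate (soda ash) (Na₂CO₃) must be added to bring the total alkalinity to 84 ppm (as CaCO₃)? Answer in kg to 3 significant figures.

6.55 kg

Volume: 909 m³ = 909,000 L.
After draining 52% and refilling: 137 × 0.48 + 22 × 0.52 = 77.2 ppm.
Deficit to target: 84 − 77.2 = 6.8 mg/L.
As CaCO₃: 6.8 mg/L × 909,000 L = 6181 g; ÷ 50 g/eq ÷ 2 = 61.81 mol Na₂CO₃.
Mass: 61.81 × 106 = 6552 g.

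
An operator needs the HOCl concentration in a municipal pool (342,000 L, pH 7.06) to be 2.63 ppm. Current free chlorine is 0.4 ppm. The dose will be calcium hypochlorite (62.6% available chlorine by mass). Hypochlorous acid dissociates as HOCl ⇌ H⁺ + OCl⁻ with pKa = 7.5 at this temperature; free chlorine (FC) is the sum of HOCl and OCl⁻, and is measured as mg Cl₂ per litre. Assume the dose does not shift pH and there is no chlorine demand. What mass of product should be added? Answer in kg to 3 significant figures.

1.74 kg

[OCl⁻]/[HOCl] = 10^(pH − pKa) = 10^(7.06 − 7.5) = 0.3631; fraction as HOCl = 1/(1 + 0.3631) = 0.7336.
Free chlorine required for 2.63 ppm HOCl: 2.63 / 0.7336 = 3.585 ppm.
FC to add: 3.585 − 0.4 = 3.185 mg/L as Cl₂.
Cl₂ equivalent: 3.185 mg/L × 342,000 L = 1089 g.
Product at 62.6% available Cl: 1089 / 0.626 = 1740 g.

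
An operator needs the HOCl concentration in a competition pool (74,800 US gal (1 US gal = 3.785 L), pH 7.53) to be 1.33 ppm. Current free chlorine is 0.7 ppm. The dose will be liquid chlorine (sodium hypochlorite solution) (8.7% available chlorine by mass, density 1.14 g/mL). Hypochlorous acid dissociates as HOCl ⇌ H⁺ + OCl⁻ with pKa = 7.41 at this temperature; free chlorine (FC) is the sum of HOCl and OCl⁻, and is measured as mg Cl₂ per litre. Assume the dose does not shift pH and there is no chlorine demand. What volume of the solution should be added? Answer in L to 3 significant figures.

Volume: 74,800 US gal × 3.785 L/gal = 283,118 L.
[OCl⁻]/[HOCl] = 10^(pH − pKa) = 10^(7.53 − 7.41) = 1.318; fraction as HOCl = 1/(1 + 1.318) = 0.4314.
Free chlorine required for 1.33 ppm HOCl: 1.33 / 0.4314 = 3.083 ppm.
FC to add: 3.083 − 0.7 = 2.383 mg/L as Cl₂.
Cl₂ equivalent: 2.383 mg/L × 283,118 L = 674.7 g.
Product at 8.7% available Cl: 674.7 / 0.087 = 7756 g.
Volume: 7756 g ÷ 1.14 g/mL = 6803 mL.

6.80 L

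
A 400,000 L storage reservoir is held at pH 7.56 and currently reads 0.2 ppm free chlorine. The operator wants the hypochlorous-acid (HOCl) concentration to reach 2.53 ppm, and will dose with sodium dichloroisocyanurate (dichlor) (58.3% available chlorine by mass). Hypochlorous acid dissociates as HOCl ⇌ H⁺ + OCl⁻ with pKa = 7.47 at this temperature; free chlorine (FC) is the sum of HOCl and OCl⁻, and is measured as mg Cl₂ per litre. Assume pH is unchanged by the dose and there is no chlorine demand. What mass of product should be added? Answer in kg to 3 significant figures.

[OCl⁻]/[HOCl] = 10^(pH − pKa) = 10^(7.56 − 7.47) = 1.23; fraction as HOCl = 1/(1 + 1.23) = 0.4484.
Free chlorine required for 2.53 ppm HOCl: 2.53 / 0.4484 = 5.643 ppm.
FC to add: 5.643 − 0.2 = 5.443 mg/L as Cl₂.
Cl₂ equivalent: 5.443 mg/L × 400,000 L = 2177 g.
Product at 58.3% available Cl: 2177 / 0.583 = 3734 g.

3.73 kg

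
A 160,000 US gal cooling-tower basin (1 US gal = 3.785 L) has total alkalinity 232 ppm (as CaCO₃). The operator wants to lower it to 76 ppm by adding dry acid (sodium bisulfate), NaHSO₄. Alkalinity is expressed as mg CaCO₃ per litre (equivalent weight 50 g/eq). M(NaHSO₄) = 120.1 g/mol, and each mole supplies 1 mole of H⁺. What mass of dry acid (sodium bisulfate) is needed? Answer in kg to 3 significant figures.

Volume: 160,000 US gal × 3.785 L/gal = 605,600 L.
Alkalinity to neutralize: (232 − 76) = 156 mg/L as CaCO₃ × 605,600 L = 94,470 g as CaCO₃.
Equivalents of H⁺ required: 94,470 ÷ 50 g/eq = 1889 eq = 1889 mol NaHSO₄.
Mass of NaHSO₄: 1889 × 120.1 = 226,900 g.

227 kg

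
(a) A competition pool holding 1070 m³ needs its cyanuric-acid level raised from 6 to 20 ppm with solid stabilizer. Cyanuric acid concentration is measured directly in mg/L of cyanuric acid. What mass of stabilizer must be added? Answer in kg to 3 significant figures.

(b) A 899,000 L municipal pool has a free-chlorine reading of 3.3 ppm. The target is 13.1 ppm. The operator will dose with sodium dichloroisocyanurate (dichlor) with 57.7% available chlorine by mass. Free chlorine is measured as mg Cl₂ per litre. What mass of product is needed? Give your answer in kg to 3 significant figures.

(a) Volume: 1070 m³ = 1,070,000 L.
(a) CYA to add: (20 − 6) = 14 mg/L × 1,070,000 L = 14,980 g cyanuric acid.

(b) Chlorine deficit: 13.1 − 3.3 = 9.8 ppm = 9.8 mg/L as Cl₂.
(b) Cl₂ equivalent needed: 9.8 mg/L × 899,000 L = 8,810,000 mg = 8810 g.
(b) Product at 57.7% available chlorine: 8810 / 0.577 = 15,270 g.

(a) 15.0 kg; (b) 15.3 kg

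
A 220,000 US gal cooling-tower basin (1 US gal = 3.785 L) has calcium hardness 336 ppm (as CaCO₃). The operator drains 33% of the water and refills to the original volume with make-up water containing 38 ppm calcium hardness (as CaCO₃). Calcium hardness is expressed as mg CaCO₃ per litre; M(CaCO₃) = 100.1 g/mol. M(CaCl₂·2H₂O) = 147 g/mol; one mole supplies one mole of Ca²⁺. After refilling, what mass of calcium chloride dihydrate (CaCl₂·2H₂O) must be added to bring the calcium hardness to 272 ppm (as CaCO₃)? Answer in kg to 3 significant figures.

Volume: 220,000 US gal × 3.785 L/gal = 832,700 L.
After draining 33% and refilling: 336 × 0.67 + 38 × 0.33 = 237.66 ppm.
Deficit to target: 272 − 237.66 = 34.34 mg/L.
As CaCO₃: 34.34 mg/L × 832,700 L = 28,590 g; ÷ 100.1 = 285.7 mol Ca²⁺.
Mass: 285.7 × 147 = 41,990 g.

42.0 kg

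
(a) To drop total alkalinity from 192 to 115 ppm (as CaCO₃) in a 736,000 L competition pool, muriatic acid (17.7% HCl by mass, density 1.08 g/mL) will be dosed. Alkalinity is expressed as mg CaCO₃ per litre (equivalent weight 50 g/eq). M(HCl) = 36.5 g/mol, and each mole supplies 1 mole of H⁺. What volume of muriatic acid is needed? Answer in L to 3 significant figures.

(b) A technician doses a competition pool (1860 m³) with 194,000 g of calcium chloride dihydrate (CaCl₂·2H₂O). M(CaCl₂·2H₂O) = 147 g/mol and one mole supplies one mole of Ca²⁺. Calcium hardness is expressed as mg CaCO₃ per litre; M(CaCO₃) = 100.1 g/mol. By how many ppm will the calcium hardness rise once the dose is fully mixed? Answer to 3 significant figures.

(a) 216 L; (b) 71.0 ppm

(a) Alkalinity to neutralize: (192 − 115) = 77 mg/L as CaCO₃ × 736,000 L = 56,670 g as CaCO₃.
(a) Equivalents of H⁺ required: 56,670 ÷ 50 g/eq = 1133 eq = 1133 mol HCl.
(a) Mass of HCl: 1133 × 36.5 = 41,370 g.
(a) Mass of 17.7% solution: 41,370 / 0.177 = 233,700 g.
(a) Volume: 233,700 g ÷ 1.08 g/mL = 216,400 mL.

(b) Volume: 1860 m³ = 1,860,000 L.
(b) Moles of Ca²⁺: 194,000 g ÷ 147 g/mol = 1320 mol.
(b) As CaCO₃: 1320 mol × 100.1 g/mol = 132,100 g.
(b) Rise: 132,100 g / 1,860,000 L × 1000 = 71.02 mg/L.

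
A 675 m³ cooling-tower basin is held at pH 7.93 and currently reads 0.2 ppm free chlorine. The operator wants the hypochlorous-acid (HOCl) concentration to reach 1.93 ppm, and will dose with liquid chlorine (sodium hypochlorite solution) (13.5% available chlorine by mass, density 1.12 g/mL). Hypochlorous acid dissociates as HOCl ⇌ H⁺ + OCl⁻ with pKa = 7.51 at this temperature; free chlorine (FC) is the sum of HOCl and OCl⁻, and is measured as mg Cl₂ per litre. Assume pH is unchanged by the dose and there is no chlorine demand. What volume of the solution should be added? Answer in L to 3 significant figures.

Volume: 675 m³ = 675,000 L.
[OCl⁻]/[HOCl] = 10^(pH − pKa) = 10^(7.93 − 7.51) = 2.63; fraction as HOCl = 1/(1 + 2.63) = 0.2755.
Free chlorine required for 1.93 ppm HOCl: 1.93 / 0.2755 = 7.006 ppm.
FC to add: 7.006 − 0.2 = 6.806 mg/L as Cl₂.
Cl₂ equivalent: 6.806 mg/L × 675,000 L = 4594 g.
Product at 13.5% available Cl: 4594 / 0.135 = 34,030 g.
Volume: 34,030 g ÷ 1.12 g/mL = 30,390 mL.

30.4 L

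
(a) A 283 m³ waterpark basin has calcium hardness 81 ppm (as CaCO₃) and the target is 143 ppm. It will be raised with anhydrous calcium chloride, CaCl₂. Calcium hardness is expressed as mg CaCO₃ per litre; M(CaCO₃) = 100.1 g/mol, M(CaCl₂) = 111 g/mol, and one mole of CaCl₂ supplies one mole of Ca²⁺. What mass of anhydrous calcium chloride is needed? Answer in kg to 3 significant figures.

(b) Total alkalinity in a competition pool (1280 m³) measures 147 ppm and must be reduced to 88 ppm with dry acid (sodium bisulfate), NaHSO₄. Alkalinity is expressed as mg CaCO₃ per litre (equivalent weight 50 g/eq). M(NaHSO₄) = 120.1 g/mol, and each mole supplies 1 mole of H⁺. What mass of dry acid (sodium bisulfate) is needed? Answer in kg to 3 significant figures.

(a) Volume: 283 m³ = 283,000 L.
(a) Hardness to add: (143 − 81) = 62 mg/L as CaCO₃ × 283,000 L = 17,550 g as CaCO₃.
(a) Moles of Ca²⁺ (1 mol Ca²⁺ ≡ 1 mol CaCO₃): 17,550 / 100.1 g/mol = 175.3 mol.
(a) Mass of CaCl₂: 175.3 × 111 = 19,460 g.

(b) Volume: 1280 m³ = 1,280,000 L.
(b) Alkalinity to neutralize: (147 − 88) = 59 mg/L as CaCO₃ × 1,280,000 L = 75,520 g as CaCO₃.
(b) Equivalents of H⁺ required: 75,520 ÷ 50 g/eq = 1510 eq = 1510 mol NaHSO₄.
(b) Mass of NaHSO₄: 1510 × 120.1 = 181,400 g.

(a) 19.5 kg; (b) 181 kg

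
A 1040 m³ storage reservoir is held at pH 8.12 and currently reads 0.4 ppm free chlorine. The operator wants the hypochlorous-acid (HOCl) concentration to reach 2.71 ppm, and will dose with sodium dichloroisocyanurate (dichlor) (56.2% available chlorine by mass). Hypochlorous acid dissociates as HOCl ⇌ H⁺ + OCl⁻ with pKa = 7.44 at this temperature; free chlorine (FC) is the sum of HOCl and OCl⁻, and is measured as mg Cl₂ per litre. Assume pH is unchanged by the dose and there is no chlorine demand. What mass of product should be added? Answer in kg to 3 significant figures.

Volume: 1040 m³ = 1,040,000 L.
[OCl⁻]/[HOCl] = 10^(pH − pKa) = 10^(8.12 − 7.44) = 4.786; fraction as HOCl = 1/(1 + 4.786) = 0.1728.
Free chlorine required for 2.71 ppm HOCl: 2.71 / 0.1728 = 15.68 ppm.
FC to add: 15.68 − 0.4 = 15.28 mg/L as Cl₂.
Cl₂ equivalent: 15.28 mg/L × 1,040,000 L = 15,890 g.
Product at 56.2% available Cl: 15,890 / 0.562 = 28,280 g.

28.3 kg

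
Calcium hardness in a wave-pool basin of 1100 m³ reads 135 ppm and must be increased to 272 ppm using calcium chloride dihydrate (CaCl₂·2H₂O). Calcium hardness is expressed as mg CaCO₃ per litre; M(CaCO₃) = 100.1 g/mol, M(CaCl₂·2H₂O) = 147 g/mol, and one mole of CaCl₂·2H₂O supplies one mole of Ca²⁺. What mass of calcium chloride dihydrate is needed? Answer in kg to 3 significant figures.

221 kg

Volume: 1100 m³ = 1,100,000 L.
Hardness to add: (272 − 135) = 137 mg/L as CaCO₃ × 1,100,000 L = 150,700 g as CaCO₃.
Moles of Ca²⁺ (1 mol Ca²⁺ ≡ 1 mol CaCO₃): 150,700 / 100.1 g/mol = 1505 mol.
Mass of CaCl₂·2H₂O: 1505 × 147 = 221,300 g.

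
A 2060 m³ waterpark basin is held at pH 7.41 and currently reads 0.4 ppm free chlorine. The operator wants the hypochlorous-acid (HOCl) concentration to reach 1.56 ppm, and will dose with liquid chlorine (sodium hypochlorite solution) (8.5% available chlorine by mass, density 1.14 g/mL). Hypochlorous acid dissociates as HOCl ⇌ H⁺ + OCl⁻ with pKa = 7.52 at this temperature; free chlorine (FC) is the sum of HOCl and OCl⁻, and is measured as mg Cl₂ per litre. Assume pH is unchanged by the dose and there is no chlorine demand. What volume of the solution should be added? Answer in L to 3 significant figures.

50.4 L

Volume: 2060 m³ = 2,060,000 L.
[OCl⁻]/[HOCl] = 10^(pH − pKa) = 10^(7.41 − 7.52) = 0.7762; fraction as HOCl = 1/(1 + 0.7762) = 0.563.
Free chlorine required for 1.56 ppm HOCl: 1.56 / 0.563 = 2.771 ppm.
FC to add: 2.771 − 0.4 = 2.371 mg/L as Cl₂.
Cl₂ equivalent: 2.371 mg/L × 2,060,000 L = 4884 g.
Product at 8.5% available Cl: 4884 / 0.085 = 57,460 g.
Volume: 57,460 g ÷ 1.14 g/mL = 50,400 mL.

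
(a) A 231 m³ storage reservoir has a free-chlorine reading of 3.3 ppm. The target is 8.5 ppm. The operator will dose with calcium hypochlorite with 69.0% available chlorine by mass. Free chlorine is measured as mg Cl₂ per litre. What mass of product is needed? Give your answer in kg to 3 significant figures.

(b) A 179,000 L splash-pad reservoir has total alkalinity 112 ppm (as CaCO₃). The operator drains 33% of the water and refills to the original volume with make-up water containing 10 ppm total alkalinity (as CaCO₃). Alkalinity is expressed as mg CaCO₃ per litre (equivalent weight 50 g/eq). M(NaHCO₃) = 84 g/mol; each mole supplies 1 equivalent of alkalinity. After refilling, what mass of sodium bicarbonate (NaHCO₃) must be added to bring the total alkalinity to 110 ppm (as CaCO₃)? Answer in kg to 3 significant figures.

(a) Volume: 231 m³ = 231,000 L.
(a) Chlorine deficit: 8.5 − 3.3 = 5.2 ppm = 5.2 mg/L as Cl₂.
(a) Cl₂ equivalent needed: 5.2 mg/L × 231,000 L = 1,201,000 mg = 1201 g.
(a) Product at 69.0% available chlorine: 1201 / 0.69 = 1741 g.

(b) After draining 33% and refilling: 112 × 0.67 + 10 × 0.33 = 78.34 ppm.
(b) Deficit to target: 110 − 78.34 = 31.66 mg/L.
(b) As CaCO₃: 31.66 mg/L × 179,000 L = 5667 g; ÷ 50 g/eq ÷ 1 = 113.3 mol NaHCO₃.
(b) Mass: 113.3 × 84 = 9521 g.

(a) 1.74 kg; (b) 9.52 kg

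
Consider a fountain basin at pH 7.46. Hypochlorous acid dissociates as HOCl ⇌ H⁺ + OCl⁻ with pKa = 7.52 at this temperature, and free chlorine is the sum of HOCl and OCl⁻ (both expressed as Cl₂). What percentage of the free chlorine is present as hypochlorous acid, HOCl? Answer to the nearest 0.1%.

53.4%

[OCl⁻]/[HOCl] = 10^(pH − pKa) = 10^(7.46 − 7.52) = 10^-0.06 = 0.871.
Fraction as HOCl = 1 / (1 + 0.871) = 0.5345.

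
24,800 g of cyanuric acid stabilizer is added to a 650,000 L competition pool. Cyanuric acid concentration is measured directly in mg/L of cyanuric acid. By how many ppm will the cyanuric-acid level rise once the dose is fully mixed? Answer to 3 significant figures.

38.2 ppm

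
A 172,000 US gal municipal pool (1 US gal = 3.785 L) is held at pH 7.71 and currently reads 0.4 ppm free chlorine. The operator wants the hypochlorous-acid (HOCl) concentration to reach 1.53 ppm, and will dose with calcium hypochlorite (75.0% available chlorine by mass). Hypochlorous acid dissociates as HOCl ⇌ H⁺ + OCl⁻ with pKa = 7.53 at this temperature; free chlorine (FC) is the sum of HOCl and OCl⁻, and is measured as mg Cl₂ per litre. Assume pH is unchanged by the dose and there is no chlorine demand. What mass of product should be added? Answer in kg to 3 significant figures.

2.99 kg

Volume: 172,000 US gal × 3.785 L/gal = 651,020 L.
[OCl⁻]/[HOCl] = 10^(pH − pKa) = 10^(7.71 − 7.53) = 1.514; fraction as HOCl = 1/(1 + 1.514) = 0.3978.
Free chlorine required for 1.53 ppm HOCl: 1.53 / 0.3978 = 3.846 ppm.
FC to add: 3.846 − 0.4 = 3.446 mg/L as Cl₂.
Cl₂ equivalent: 3.446 mg/L × 651,020 L = 2243 g.
Product at 75.0% available Cl: 2243 / 0.75 = 2991 g.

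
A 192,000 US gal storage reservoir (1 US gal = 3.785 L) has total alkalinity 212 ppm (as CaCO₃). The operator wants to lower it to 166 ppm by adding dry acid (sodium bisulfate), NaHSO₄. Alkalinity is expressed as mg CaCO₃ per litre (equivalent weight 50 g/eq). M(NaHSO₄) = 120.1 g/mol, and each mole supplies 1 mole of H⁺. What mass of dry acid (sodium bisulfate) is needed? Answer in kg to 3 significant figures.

80.3 kg

Volume: 192,000 US gal × 3.785 L/gal = 726,720 L.
Alkalinity to neutralize: (212 − 166) = 46 mg/L as CaCO₃ × 726,720 L = 33,430 g as CaCO₃.
Equivalents of H⁺ required: 33,430 ÷ 50 g/eq = 668.6 eq = 668.6 mol NaHSO₄.
Mass of NaHSO₄: 668.6 × 120.1 = 80,300 g.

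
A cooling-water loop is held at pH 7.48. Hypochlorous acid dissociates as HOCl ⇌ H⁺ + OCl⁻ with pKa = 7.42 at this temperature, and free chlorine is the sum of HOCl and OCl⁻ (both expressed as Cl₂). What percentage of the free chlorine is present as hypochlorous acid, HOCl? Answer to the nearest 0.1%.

46.6%

[OCl⁻]/[HOCl] = 10^(pH − pKa) = 10^(7.48 − 7.42) = 10^0.06 = 1.148.
Fraction as HOCl = 1 / (1 + 1.148) = 0.4655.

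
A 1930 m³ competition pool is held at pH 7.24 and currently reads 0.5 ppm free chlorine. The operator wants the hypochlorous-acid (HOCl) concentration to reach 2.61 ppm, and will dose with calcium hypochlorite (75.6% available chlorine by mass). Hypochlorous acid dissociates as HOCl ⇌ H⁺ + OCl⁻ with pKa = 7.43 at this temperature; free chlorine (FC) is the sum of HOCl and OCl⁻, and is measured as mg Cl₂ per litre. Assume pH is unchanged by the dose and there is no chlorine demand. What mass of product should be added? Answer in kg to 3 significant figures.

9.69 kg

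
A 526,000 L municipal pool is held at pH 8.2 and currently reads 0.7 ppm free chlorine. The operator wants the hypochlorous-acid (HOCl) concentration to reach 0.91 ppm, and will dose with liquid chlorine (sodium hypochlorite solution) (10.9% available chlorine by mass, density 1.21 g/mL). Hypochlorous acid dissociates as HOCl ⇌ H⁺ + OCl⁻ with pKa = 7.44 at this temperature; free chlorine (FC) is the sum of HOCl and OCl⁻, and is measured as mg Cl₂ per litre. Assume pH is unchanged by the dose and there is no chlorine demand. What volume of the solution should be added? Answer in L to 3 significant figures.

[OCl⁻]/[HOCl] = 10^(pH − pKa) = 10^(8.2 − 7.44) = 5.754; fraction as HOCl = 1/(1 + 5.754) = 0.1481.
Free chlorine required for 0.91 ppm HOCl: 0.91 / 0.1481 = 6.147 ppm.
FC to add: 6.147 − 0.7 = 5.447 mg/L as Cl₂.
Cl₂ equivalent: 5.447 mg/L × 526,000 L = 2865 g.
Product at 10.9% available Cl: 2865 / 0.109 = 26,280 g.
Volume: 26,280 g ÷ 1.21 g/mL = 21,720 mL.

21.7 L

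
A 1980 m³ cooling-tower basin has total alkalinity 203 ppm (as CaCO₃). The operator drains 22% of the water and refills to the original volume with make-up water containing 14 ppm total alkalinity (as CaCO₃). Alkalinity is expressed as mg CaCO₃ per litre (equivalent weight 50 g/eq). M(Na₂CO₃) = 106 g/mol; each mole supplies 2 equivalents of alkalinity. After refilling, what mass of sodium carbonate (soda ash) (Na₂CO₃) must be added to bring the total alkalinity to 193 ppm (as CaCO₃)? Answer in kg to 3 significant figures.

Volume: 1980 m³ = 1,980,000 L.
After draining 22% and refilling: 203 × 0.78 + 14 × 0.22 = 161.42 ppm.
Deficit to target: 193 − 161.42 = 31.58 mg/L.
As CaCO₃: 31.58 mg/L × 1,980,000 L = 62,530 g; ÷ 50 g/eq ÷ 2 = 625.3 mol Na₂CO₃.
Mass: 625.3 × 106 = 66,280 g.

66.3 kg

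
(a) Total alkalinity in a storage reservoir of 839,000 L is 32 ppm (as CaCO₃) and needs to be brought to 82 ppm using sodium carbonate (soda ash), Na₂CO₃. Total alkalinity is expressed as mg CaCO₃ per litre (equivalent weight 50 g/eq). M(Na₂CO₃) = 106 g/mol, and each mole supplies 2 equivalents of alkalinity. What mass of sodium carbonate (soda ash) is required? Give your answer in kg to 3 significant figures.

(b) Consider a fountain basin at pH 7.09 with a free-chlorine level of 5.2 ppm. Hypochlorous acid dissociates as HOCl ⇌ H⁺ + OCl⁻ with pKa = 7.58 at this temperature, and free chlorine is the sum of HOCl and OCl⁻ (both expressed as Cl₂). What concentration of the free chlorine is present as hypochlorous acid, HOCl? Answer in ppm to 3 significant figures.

(a) 44.5 kg; (b) 3.93 ppm

(a) Alkalinity to add: (82 − 32) = 50 mg/L as CaCO₃ × 839,000 L = 41,950 g as CaCO₃.
(a) Equivalents: 41,950 g ÷ 50 g/eq = 839 eq.
(a) Each mole of Na₂CO₃ supplies 2 eq, so 839 / 2 = 419.5 mol.
(a) Mass: 419.5 mol × 106 g/mol = 44,470 g.

(b) [OCl⁻]/[HOCl] = 10^(pH − pKa) = 10^(7.09 − 7.58) = 10^-0.49 = 0.3236.
(b) Fraction as HOCl = 1 / (1 + 0.3236) = 0.7555.
(b) HOCl = 0.7555 × 5.2 ppm = 3.929 ppm.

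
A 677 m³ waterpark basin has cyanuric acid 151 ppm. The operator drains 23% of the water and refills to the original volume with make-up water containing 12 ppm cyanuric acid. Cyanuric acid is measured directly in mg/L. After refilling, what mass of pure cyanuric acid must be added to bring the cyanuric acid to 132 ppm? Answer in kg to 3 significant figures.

8.78 kg

Volume: 677 m³ = 677,000 L.
After draining 23% and refilling: 151 × 0.77 + 12 × 0.23 = 119.03 ppm.
Deficit to target: 132 − 119.03 = 12.97 mg/L.
Mass: 12.97 mg/L × 677,000 L = 8781 g cyanuric acid.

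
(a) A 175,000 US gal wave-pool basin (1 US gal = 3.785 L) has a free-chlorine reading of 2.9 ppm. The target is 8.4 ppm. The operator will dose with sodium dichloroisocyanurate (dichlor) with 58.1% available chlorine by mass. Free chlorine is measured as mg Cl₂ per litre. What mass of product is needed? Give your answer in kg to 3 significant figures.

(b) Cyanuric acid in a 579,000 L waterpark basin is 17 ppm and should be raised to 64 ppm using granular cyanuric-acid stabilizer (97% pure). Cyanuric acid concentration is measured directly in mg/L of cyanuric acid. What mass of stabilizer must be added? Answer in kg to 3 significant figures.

(a) Volume: 175,000 US gal × 3.785 L/gal = 662,375 L.
(a) Chlorine deficit: 8.4 − 2.9 = 5.5 ppm = 5.5 mg/L as Cl₂.
(a) Cl₂ equivalent needed: 5.5 mg/L × 662,375 L = 3,643,000 mg = 3643 g.
(a) Product at 58.1% available chlorine: 3643 / 0.581 = 6270 g.

(b) CYA to add: (64 − 17) = 47 mg/L × 579,000 L = 27,210 g cyanuric acid.
(b) At 97% purity: 27,210 / 0.97 = 28,050 g product.

(a) 6.27 kg; (b) 28.1 kg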